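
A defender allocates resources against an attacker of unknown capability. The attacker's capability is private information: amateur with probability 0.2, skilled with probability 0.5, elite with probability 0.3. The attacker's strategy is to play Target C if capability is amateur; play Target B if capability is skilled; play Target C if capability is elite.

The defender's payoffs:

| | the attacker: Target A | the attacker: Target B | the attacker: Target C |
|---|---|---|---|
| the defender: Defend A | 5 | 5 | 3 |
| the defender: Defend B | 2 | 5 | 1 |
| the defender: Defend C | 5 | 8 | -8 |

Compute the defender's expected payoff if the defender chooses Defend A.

4

Take the expectation over the attacker's capability, weighting each type's action by its prior probability.
E[Defend A] = 0.2·3 + 0.5·5 + 0.3·3 = 0.6 + 2.5 + 0.9 = 4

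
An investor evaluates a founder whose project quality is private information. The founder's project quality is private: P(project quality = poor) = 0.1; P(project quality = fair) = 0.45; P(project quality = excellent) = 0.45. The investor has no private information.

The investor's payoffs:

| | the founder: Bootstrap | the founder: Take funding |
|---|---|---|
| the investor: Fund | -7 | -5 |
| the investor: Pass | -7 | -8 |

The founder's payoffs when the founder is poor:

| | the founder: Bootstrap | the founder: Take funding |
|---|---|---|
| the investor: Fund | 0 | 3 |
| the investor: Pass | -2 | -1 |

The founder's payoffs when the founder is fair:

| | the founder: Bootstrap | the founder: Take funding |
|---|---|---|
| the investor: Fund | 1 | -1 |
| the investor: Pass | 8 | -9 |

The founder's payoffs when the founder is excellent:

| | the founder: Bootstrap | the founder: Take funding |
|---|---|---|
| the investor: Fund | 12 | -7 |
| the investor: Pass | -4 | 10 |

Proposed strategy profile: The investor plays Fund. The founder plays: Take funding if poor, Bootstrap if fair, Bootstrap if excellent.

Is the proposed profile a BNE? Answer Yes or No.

Yes

The investor plays Fund: E[Fund] = 0.1·(-5) + 0.45·(-7) + 0.45·(-7) = -6.8; E[Pass] = -7.1. Best-responding. ✓
The founder (project quality poor), facing Fund: Bootstrap gives 0, Take funding gives 3. Proposed Take funding is best. ✓
The founder (project quality fair), facing Fund: Bootstrap gives 1, Take funding gives -1. Proposed Bootstrap is best. ✓
The founder (project quality excellent), facing Fund: Bootstrap gives 12, Take funding gives -7. Proposed Bootstrap is best. ✓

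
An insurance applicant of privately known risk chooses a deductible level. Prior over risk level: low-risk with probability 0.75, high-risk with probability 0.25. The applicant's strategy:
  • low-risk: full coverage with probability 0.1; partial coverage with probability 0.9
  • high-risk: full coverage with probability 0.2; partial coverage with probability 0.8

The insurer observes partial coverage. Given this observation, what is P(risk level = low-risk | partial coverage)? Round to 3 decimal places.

0.771

Apply Bayes' rule using the sender's strategy as the likelihood.
P(partial coverage) = 0.75·0.9 + 0.25·0.8 = 0.875
P(low-risk | partial coverage) = (0.75·0.9) / 0.875 = 0.675 / 0.875 = 0.771429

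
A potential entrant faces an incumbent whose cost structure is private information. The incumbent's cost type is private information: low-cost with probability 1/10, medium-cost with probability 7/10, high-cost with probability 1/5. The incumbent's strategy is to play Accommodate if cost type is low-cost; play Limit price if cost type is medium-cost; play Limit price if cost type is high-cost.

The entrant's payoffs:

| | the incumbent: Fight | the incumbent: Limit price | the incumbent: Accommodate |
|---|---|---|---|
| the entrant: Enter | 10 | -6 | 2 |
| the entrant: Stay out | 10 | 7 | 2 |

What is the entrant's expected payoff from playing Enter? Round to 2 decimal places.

-5.20

E[Enter] = 1/10·2 + 7/10·(-6) + 1/5·(-6) = 1/5 + (-21/5) + (-6/5) = -26/5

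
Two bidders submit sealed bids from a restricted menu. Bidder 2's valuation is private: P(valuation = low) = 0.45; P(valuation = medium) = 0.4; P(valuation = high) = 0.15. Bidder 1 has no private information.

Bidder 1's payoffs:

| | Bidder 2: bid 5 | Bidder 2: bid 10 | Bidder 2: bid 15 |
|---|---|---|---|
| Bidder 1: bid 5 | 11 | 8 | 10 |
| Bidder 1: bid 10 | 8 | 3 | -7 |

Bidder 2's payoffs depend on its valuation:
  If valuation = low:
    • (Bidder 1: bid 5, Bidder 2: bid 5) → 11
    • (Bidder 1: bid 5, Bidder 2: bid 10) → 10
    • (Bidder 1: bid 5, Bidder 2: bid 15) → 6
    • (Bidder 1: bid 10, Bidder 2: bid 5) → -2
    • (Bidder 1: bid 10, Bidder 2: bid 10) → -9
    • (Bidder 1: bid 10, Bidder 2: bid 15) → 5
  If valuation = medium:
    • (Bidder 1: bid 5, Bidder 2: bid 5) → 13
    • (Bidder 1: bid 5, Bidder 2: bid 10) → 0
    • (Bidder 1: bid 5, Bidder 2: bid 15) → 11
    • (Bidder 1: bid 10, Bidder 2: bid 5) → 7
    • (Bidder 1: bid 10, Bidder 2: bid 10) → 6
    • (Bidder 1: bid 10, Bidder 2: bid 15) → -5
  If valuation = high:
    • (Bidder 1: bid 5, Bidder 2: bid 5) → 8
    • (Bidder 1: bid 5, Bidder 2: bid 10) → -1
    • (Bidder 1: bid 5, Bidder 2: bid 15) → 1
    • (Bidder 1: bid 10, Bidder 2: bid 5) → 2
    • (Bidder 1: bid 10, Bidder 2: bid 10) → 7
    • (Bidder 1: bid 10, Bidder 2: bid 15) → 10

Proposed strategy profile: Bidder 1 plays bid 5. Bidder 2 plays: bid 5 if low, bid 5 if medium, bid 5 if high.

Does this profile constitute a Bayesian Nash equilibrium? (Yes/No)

Bidder 1 plays bid 5: E[bid 5] = 0.45·(11) + 0.4·(11) + 0.15·(11) = 11; E[bid 10] = 8. Best-responding. ✓
Bidder 2 (valuation low), facing bid 5: bid 5 gives 11, bid 10 gives 10, bid 15 gives 6. Proposed bid 5 is best. ✓
Bidder 2 (valuation medium), facing bid 5: bid 5 gives 13, bid 10 gives 0, bid 15 gives 11. Proposed bid 5 is best. ✓
Bidder 2 (valuation high), facing bid 5: bid 5 gives 8, bid 10 gives -1, bid 15 gives 1. Proposed bid 5 is best. ✓

Yes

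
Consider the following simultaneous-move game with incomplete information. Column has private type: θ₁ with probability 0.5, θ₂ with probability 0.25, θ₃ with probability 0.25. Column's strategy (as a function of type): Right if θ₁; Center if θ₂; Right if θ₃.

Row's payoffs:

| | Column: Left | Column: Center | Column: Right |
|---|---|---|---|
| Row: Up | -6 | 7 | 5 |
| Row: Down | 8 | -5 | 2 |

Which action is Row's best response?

Up

Compute Row's expected payoff for each action, taking the expectation over Column's type.
E[Up] = 0.5·(5) + 0.25·(7) + 0.25·(5) = 5.5
E[Down] = 0.5·(2) + 0.25·(-5) + 0.25·(2) = 0.25
Best response: Up (5.5 is the largest).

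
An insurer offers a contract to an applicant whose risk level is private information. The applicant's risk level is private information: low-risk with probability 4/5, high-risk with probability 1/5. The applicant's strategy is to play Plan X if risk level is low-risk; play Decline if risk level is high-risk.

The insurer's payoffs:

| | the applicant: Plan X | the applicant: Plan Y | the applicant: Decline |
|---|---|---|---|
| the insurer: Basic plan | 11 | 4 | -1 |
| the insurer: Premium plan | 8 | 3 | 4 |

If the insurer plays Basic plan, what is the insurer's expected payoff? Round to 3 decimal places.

8.600

E[Basic plan] = 4/5·11 + 1/5·(-1) = 44/5 + (-1/5) = 43/5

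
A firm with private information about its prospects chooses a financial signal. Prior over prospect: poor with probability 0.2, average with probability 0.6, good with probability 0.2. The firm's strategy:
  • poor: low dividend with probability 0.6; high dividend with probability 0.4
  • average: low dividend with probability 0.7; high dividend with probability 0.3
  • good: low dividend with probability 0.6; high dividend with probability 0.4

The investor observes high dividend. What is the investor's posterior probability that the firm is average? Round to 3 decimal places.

0.529

Apply Bayes' rule using the sender's strategy as the likelihood.
P(high dividend) = 0.2·0.4 + 0.6·0.3 + 0.2·0.4 = 0.34
P(average | high dividend) = (0.6·0.3) / 0.34 = 0.18 / 0.34 = 0.529412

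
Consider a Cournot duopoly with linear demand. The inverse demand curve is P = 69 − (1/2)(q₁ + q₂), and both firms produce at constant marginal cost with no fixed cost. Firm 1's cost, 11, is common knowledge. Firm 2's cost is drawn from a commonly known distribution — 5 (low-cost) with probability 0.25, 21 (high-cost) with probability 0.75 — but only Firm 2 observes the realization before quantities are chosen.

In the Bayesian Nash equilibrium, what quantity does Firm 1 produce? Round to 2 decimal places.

Firm 2 with cost c maximizes (69 − (1/2)(q₁+q₂) − c)·q₂, giving q₂(c) = (69 − c − (1/2)q₁).
E[c₂] = 0.25·5 + 0.75·21 = 17
Firm 1's FOC against E[q₂] yields q₁ = (69 − 2·11 + E[c₂])/(3/2) = (69 − 22 + 17)/(3/2) = 42.6667.

42.67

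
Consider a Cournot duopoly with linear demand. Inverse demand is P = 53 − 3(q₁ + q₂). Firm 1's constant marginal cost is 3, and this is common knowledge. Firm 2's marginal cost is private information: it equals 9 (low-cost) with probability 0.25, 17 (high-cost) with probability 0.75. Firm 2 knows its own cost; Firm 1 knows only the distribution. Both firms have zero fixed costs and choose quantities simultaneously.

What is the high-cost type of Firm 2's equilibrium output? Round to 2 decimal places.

2.56

Type-c best response for Firm 2: q₂(c) = (53 − c)/6 − q₁/2.
Firm 1 maximizes expected profit; its first-order condition is 53 − 6q₁ − 3E[q₂] − 3 = 0.
Substituting E[q₂] and solving: E[c₂] = 15, so q₁ = (53 − 2·3 + 15)/9 = 6.88889.
q₂(high-cost) = (53 − 17 − 3·6.88889)/6 = 2.55556.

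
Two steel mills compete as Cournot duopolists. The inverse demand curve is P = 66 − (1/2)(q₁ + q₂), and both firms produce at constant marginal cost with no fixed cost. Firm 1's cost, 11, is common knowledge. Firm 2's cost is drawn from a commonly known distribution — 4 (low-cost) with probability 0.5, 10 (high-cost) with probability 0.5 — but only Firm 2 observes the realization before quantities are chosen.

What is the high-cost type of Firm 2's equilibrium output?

39

Firm 2 with cost c maximizes (66 − (1/2)(q₁+q₂) − c)·q₂, giving q₂(c) = (66 − c − (1/2)q₁).
E[c₂] = 0.5·4 + 0.5·10 = 7
Firm 1's FOC against E[q₂] yields q₁ = (66 − 2·11 + E[c₂])/(3/2) = (66 − 22 + 7)/(3/2) = 34.
q₂(high-cost) = (66 − 10 − (1/2)·34) = 39.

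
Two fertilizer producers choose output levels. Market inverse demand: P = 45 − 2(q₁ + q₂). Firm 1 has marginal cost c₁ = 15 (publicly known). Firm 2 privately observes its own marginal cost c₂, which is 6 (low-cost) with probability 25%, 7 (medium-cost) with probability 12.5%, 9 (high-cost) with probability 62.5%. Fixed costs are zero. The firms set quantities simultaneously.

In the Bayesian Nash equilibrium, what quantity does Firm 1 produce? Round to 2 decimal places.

3.83

Firm 2 with cost c maximizes (45 − 2(q₁+q₂) − c)·q₂, giving q₂(c) = (45 − c − 2q₁)/4.
E[c₂] = 0.25·6 + 0.125·7 + 0.625·9 = 8
Firm 1's FOC against E[q₂] yields q₁ = (45 − 2·15 + E[c₂])/6 = (45 − 30 + 8)/6 = 3.83333.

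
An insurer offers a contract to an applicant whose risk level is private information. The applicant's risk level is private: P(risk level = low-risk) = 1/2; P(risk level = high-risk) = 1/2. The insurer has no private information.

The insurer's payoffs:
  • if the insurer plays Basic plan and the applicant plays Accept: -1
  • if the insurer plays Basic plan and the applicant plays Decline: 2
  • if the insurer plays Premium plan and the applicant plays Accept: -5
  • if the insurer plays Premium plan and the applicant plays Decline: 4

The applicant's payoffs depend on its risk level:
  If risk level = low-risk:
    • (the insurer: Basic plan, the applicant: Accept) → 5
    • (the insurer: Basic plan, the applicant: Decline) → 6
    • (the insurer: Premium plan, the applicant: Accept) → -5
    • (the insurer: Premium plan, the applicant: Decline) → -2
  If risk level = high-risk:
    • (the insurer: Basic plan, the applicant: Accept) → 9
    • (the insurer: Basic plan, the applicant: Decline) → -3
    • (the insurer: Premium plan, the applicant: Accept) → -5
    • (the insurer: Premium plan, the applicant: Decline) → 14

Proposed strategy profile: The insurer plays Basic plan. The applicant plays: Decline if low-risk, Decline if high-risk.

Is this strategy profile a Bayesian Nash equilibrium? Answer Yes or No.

The insurer plays Basic plan: E[Basic plan] = 1/2·(2) + 1/2·(2) = 2; E[Premium plan] = 4. Not best-responding. ✗
The applicant (risk level low-risk), facing Basic plan: Accept gives 5, Decline gives 6. Proposed Decline is best. ✓
The applicant (risk level high-risk), facing Basic plan: Accept gives 9, Decline gives -3. Proposed Decline is not best — profitable deviation exists. ✗

No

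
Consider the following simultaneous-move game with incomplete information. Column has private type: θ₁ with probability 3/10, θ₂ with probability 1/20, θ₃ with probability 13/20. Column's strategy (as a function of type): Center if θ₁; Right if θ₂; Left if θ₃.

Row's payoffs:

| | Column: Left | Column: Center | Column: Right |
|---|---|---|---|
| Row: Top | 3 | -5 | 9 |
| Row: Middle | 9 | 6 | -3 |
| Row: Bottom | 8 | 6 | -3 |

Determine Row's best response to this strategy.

Compute Row's expected payoff for each action, taking the expectation over Column's type.
E[Top] = 3/10·(-5) + 1/20·(9) + 13/20·(3) = 9/10
E[Middle] = 3/10·(6) + 1/20·(-3) + 13/20·(9) = 15/2
E[Bottom] = 3/10·(6) + 1/20·(-3) + 13/20·(8) = 137/20
Best response: Middle (15/2 is the largest).

Middle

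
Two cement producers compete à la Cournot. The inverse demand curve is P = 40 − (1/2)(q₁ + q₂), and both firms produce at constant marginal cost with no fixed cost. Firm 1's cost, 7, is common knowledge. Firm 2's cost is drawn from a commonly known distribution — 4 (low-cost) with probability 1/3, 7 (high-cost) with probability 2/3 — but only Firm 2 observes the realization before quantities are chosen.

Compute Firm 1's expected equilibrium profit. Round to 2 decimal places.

227.56

Type-c best response for Firm 2: q₂(c) = (40 − c) − q₁/2.
Firm 1 maximizes expected profit; its first-order condition is 40 − q₁ − (1/2)E[q₂] − 7 = 0.
Substituting E[q₂] and solving: E[c₂] = 6, so q₁ = (40 − 2·7 + 6)/(3/2) = 21.3333.
E[P] = 40 − (1/2)·(q₁ + E[q₂]) = 17.6667; Firm 1's expected profit = (E[P] − 7)·q₁ = (17.6667 − 7)·21.3333 = 227.556.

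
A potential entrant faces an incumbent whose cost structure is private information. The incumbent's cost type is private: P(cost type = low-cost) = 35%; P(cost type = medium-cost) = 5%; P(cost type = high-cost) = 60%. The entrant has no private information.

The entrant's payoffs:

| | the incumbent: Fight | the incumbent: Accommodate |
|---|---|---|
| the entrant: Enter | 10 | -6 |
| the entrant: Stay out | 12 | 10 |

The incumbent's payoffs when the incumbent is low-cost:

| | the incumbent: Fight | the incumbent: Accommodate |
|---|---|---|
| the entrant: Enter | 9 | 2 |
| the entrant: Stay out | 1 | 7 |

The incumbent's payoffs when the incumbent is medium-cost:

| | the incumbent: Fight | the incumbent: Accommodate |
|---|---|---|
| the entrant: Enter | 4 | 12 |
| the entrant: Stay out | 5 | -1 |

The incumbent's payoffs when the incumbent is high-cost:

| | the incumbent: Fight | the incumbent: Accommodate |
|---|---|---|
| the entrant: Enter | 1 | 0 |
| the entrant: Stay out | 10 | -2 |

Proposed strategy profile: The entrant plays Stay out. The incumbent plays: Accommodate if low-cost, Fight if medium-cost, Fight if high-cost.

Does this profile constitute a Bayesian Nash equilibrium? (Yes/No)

A profile is a BNE iff every type of every player is best-responding given beliefs about the other side.
The entrant plays Stay out: E[Stay out] = 0.35·(10) + 0.05·(12) + 0.6·(12) = 11.3; E[Enter] = 4.4. Best-responding. ✓
The incumbent (cost type low-cost), facing Stay out: Fight gives 1, Accommodate gives 7. Proposed Accommodate is best. ✓
The incumbent (cost type medium-cost), facing Stay out: Fight gives 5, Accommodate gives -1. Proposed Fight is best. ✓
The incumbent (cost type high-cost), facing Stay out: Fight gives 10, Accommodate gives -2. Proposed Fight is best. ✓

Yes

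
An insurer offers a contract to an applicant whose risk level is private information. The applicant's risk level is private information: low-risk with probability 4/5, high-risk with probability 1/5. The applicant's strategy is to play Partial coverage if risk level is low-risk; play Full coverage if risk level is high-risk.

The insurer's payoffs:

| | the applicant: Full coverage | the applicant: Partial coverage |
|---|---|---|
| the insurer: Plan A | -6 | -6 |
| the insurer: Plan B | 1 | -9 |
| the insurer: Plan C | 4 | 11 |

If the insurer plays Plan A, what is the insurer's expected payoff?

Take the expectation over the applicant's risk level, weighting each type's action by its prior probability.
E[Plan A] = 4/5·(-6) + 1/5·(-6) = (-24/5) + (-6/5) = -6

-6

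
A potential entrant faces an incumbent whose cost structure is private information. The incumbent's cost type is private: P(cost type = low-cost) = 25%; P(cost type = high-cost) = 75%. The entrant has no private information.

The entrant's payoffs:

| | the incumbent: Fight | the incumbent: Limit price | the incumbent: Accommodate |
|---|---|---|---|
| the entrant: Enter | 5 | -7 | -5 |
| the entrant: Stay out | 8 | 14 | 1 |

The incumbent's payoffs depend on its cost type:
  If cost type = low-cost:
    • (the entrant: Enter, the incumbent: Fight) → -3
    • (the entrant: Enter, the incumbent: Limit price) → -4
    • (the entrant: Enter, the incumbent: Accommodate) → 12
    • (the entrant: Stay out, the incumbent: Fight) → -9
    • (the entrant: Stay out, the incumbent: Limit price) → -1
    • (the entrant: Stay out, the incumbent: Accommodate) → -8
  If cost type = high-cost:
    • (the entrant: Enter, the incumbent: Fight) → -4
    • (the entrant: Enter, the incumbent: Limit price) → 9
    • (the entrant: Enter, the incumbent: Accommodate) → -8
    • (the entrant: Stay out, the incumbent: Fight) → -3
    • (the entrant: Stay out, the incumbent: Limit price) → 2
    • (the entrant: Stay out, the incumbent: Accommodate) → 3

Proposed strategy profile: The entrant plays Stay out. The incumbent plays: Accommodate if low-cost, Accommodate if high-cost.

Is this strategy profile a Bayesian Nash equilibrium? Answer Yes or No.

No

The entrant plays Stay out: E[Stay out] = 0.25·(1) + 0.75·(1) = 1; E[Enter] = -5. Best-responding. ✓
The incumbent (cost type low-cost), facing Stay out: Fight gives -9, Limit price gives -1, Accommodate gives -8. Proposed Accommodate is not best — profitable deviation exists. ✗
The incumbent (cost type high-cost), facing Stay out: Fight gives -3, Limit price gives 2, Accommodate gives 3. Proposed Accommodate is best. ✓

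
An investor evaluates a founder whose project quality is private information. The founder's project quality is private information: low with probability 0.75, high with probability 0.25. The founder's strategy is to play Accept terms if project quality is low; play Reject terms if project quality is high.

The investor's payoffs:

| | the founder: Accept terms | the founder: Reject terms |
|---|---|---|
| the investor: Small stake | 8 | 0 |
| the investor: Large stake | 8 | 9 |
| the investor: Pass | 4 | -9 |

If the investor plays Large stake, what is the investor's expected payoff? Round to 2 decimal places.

E[Large stake] = 0.75·8 + 0.25·9 = 6 + 2.25 = 8.25

8.25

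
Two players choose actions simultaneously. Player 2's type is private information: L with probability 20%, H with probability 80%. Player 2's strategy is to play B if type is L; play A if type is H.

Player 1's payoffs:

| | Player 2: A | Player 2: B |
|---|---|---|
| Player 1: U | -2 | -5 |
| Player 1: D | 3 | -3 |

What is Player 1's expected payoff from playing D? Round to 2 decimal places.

1.80

E[D] = 0.2·(-3) + 0.8·3 = (-0.6) + 2.4 = 1.8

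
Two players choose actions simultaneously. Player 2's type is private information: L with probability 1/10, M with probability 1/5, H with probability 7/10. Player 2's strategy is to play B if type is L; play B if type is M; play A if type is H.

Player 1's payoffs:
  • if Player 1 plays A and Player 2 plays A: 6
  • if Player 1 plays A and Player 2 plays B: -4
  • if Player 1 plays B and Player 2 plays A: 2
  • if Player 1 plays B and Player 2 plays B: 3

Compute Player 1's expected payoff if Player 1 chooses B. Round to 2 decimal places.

2.30

Take the expectation over Player 2's type, weighting each type's action by its prior probability.
E[B] = 1/10·3 + 1/5·3 + 7/10·2 = 3/10 + 3/5 + 7/5 = 23/10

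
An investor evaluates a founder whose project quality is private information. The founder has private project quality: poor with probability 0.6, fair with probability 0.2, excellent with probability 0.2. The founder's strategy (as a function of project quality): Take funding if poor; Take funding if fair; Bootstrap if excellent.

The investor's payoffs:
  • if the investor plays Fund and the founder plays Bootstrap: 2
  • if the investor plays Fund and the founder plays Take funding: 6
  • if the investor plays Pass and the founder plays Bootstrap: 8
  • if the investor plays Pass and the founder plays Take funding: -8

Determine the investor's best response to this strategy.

E[Fund] = 0.6·(6) + 0.2·(6) + 0.2·(2) = 5.2
E[Pass] = 0.6·(-8) + 0.2·(-8) + 0.2·(8) = -4.8
Best response: Fund (5.2 is the largest).

Fund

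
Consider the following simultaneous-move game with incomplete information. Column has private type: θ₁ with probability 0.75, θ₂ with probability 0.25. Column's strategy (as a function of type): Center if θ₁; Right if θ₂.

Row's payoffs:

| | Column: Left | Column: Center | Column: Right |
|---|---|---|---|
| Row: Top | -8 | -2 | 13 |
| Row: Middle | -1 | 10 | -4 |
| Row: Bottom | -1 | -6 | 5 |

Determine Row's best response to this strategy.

E[Top] = 0.75·(-2) + 0.25·(13) = 1.75
E[Middle] = 0.75·(10) + 0.25·(-4) = 6.5
E[Bottom] = 0.75·(-6) + 0.25·(5) = -3.25
Best response: Middle (6.5 is the largest).

Middle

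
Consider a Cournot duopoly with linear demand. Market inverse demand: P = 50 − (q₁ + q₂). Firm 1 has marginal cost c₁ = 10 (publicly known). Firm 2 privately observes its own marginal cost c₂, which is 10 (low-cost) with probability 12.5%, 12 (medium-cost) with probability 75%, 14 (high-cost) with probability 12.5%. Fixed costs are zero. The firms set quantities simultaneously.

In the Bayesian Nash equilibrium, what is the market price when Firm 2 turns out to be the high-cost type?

25

Type-c best response for Firm 2: q₂(c) = (50 − c)/2 − q₁/2.
Firm 1 maximizes expected profit; its first-order condition is 50 − 2q₁ − E[q₂] − 10 = 0.
Substituting E[q₂] and solving: E[c₂] = 12, so q₁ = (50 − 2·10 + 12)/3 = 14.
q₂(high-cost) = 11, so P = 50 − (14 + 11) = 25.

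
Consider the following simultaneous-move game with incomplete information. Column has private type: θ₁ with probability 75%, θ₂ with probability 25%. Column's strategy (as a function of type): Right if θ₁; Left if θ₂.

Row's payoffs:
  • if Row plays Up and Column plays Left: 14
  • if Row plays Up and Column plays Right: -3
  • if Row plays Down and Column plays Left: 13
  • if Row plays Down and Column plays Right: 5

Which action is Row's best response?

Down

E[Up] = 0.75·(-3) + 0.25·(14) = 1.25
E[Down] = 0.75·(5) + 0.25·(13) = 7
Best response: Down (7 is the largest).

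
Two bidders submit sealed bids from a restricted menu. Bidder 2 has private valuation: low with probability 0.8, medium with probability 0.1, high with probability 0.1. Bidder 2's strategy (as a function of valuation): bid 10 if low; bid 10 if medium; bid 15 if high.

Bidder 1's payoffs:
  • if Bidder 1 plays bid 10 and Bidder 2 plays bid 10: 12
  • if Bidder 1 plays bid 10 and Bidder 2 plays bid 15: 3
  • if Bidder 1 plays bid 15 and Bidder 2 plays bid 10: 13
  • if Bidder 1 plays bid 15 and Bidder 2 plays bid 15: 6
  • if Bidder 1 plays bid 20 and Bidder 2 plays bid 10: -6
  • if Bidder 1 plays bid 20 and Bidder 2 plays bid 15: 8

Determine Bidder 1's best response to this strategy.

E[bid 10] = 0.8·(12) + 0.1·(12) + 0.1·(3) = 11.1
E[bid 15] = 0.8·(13) + 0.1·(13) + 0.1·(6) = 12.3
E[bid 20] = 0.8·(-6) + 0.1·(-6) + 0.1·(8) = -4.6
Best response: bid 15 (12.3 is the largest).

bid 15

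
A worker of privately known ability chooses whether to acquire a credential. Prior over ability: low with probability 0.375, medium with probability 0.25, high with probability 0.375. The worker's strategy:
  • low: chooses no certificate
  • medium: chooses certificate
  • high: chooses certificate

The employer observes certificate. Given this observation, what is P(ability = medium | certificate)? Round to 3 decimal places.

P(certificate) = 0.375·0 + 0.25·1 + 0.375·1 = 0.625
P(medium | certificate) = (0.25·1) / 0.625 = 0.25 / 0.625 = 0.4

0.400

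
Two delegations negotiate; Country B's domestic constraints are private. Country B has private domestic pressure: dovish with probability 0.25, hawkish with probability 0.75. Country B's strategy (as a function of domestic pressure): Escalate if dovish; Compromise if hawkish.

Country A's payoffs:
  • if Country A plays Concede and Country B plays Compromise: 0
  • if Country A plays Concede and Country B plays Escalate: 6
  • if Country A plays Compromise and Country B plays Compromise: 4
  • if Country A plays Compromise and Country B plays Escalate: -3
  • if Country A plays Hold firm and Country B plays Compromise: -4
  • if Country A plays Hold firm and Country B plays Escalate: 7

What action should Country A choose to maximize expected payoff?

Compromise

E[Concede] = 0.25·(6) + 0.75·(0) = 1.5
E[Compromise] = 0.25·(-3) + 0.75·(4) = 2.25
E[Hold firm] = 0.25·(7) + 0.75·(-4) = -1.25
Best response: Compromise (2.25 is the largest).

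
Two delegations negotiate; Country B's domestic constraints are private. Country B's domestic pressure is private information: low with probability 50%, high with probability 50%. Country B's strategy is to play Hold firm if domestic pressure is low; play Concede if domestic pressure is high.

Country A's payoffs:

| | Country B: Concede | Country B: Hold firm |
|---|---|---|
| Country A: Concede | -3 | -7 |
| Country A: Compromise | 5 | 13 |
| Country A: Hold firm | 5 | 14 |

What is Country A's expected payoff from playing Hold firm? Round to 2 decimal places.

Take the expectation over Country B's domestic pressure, weighting each type's action by its prior probability.
E[Hold firm] = 0.5·14 + 0.5·5 = 7 + 2.5 = 9.5

9.50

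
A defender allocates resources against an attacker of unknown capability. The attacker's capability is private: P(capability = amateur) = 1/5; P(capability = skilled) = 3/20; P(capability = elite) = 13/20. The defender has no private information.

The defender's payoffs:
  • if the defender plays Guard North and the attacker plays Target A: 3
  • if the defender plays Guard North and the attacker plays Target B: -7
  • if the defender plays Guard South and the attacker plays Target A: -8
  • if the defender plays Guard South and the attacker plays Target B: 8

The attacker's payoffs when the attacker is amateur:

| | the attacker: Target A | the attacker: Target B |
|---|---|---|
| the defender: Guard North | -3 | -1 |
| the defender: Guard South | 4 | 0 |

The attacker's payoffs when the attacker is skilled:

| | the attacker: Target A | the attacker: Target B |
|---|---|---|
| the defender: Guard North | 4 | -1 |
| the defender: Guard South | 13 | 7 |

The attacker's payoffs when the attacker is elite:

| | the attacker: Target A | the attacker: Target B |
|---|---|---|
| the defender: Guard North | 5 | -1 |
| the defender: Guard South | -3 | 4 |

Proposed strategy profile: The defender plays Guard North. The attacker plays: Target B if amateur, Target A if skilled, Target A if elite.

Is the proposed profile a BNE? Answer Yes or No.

Yes

A profile is a BNE iff every type of every player is best-responding given beliefs about the other side.
The defender plays Guard North: E[Guard North] = 1/5·(-7) + 3/20·(3) + 13/20·(3) = 1; E[Guard South] = -24/5. Best-responding. ✓
The attacker (capability amateur), facing Guard North: Target A gives -3, Target B gives -1. Proposed Target B is best. ✓
The attacker (capability skilled), facing Guard North: Target A gives 4, Target B gives -1. Proposed Target A is best. ✓
The attacker (capability elite), facing Guard North: Target A gives 5, Target B gives -1. Proposed Target A is best. ✓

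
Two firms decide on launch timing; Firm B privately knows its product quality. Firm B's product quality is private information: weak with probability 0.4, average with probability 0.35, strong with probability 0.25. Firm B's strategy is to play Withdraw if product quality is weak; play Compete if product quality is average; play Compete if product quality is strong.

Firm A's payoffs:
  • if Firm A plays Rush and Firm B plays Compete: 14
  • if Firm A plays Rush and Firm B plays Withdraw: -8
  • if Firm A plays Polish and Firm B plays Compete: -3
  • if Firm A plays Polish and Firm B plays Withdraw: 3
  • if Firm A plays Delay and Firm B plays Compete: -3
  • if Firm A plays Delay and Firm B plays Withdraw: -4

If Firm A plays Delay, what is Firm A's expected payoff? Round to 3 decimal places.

-3.400

Take the expectation over Firm B's product quality, weighting each type's action by its prior probability.
E[Delay] = 0.4·(-4) + 0.35·(-3) + 0.25·(-3) = (-1.6) + (-1.05) + (-0.75) = -3.4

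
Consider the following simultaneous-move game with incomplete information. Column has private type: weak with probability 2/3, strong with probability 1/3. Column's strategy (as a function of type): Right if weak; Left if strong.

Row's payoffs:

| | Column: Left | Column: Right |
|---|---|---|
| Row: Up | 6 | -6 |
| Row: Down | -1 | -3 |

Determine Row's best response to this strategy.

Up

E[Up] = 2/3·(-6) + 1/3·(6) = -2
E[Down] = 2/3·(-3) + 1/3·(-1) = -7/3
Best response: Up (-2 is the largest).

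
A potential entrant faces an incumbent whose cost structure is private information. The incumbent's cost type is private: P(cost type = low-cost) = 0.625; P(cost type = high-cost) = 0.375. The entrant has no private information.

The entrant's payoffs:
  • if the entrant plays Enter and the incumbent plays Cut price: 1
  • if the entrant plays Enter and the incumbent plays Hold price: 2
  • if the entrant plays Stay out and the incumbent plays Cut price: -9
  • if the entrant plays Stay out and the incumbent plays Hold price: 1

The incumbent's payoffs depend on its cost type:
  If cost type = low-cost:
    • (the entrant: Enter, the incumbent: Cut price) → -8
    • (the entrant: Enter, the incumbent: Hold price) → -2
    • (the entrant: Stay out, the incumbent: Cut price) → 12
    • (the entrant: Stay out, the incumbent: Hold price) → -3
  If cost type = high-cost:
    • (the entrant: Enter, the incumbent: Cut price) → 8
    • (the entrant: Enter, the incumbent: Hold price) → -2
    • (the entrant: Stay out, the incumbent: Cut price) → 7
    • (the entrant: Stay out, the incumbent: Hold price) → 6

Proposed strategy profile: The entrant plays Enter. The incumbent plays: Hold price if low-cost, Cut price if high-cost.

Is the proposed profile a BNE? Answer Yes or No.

The entrant plays Enter: E[Enter] = 0.625·(2) + 0.375·(1) = 1.625; E[Stay out] = -2.75. Best-responding. ✓
The incumbent (cost type low-cost), facing Enter: Cut price gives -8, Hold price gives -2. Proposed Hold price is best. ✓
The incumbent (cost type high-cost), facing Enter: Cut price gives 8, Hold price gives -2. Proposed Cut price is best. ✓

Yes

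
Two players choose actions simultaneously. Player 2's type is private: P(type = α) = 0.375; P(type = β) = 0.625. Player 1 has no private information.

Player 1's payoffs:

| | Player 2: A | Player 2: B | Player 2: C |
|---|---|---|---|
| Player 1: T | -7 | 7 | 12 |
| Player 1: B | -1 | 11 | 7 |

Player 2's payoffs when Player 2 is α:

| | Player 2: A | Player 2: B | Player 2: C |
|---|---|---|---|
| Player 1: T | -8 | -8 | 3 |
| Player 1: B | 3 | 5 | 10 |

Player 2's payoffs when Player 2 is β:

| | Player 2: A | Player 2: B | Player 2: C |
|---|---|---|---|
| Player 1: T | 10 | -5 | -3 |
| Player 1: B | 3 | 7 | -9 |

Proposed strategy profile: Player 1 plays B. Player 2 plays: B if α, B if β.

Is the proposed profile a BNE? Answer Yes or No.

No

Player 1 plays B: E[B] = 0.375·(11) + 0.625·(11) = 11; E[T] = 7. Best-responding. ✓
Player 2 (type α), facing B: A gives 3, B gives 5, C gives 10. Proposed B is not best — profitable deviation exists. ✗
Player 2 (type β), facing B: A gives 3, B gives 7, C gives -9. Proposed B is best. ✓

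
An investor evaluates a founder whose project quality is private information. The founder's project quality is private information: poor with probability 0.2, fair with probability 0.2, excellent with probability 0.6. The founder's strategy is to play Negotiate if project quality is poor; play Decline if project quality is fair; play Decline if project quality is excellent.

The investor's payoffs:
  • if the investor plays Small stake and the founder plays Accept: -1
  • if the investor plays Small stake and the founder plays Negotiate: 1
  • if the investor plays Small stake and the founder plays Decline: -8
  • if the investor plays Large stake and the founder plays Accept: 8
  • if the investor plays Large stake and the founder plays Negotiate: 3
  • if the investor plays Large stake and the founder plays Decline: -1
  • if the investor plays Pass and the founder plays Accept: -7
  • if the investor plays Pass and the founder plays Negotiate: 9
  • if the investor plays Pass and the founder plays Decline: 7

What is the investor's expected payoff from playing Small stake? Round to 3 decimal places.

E[Small stake] = 0.2·1 + 0.2·(-8) + 0.6·(-8) = 0.2 + (-1.6) + (-4.8) = -6.2

-6.200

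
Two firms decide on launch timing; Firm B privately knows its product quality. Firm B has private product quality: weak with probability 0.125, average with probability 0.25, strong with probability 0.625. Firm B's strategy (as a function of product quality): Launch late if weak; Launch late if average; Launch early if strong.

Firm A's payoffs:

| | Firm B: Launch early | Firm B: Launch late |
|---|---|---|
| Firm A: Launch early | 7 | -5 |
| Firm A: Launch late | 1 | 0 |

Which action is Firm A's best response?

Launch early

Compute Firm A's expected payoff for each action, taking the expectation over Firm B's type.
E[Launch early] = 0.125·(-5) + 0.25·(-5) + 0.625·(7) = 2.5
E[Launch late] = 0.125·(0) + 0.25·(0) + 0.625·(1) = 0.625
Best response: Launch early (2.5 is the largest).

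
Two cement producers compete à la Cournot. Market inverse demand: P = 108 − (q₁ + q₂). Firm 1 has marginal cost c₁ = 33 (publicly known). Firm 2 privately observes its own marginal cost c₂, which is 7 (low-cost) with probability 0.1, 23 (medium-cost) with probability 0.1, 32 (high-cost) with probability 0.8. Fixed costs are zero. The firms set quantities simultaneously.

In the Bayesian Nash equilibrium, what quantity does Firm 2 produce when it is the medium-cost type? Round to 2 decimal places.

30.73

Firm 2 with cost c maximizes (108 − (q₁+q₂) − c)·q₂, giving q₂(c) = (108 − c − q₁)/2.
E[c₂] = 0.1·7 + 0.1·23 + 0.8·32 = 28.6
Firm 1's FOC against E[q₂] yields q₁ = (108 − 2·33 + E[c₂])/3 = (108 − 66 + 28.6)/3 = 23.5333.
q₂(medium-cost) = (108 − 23 − 23.5333)/2 = 30.7333.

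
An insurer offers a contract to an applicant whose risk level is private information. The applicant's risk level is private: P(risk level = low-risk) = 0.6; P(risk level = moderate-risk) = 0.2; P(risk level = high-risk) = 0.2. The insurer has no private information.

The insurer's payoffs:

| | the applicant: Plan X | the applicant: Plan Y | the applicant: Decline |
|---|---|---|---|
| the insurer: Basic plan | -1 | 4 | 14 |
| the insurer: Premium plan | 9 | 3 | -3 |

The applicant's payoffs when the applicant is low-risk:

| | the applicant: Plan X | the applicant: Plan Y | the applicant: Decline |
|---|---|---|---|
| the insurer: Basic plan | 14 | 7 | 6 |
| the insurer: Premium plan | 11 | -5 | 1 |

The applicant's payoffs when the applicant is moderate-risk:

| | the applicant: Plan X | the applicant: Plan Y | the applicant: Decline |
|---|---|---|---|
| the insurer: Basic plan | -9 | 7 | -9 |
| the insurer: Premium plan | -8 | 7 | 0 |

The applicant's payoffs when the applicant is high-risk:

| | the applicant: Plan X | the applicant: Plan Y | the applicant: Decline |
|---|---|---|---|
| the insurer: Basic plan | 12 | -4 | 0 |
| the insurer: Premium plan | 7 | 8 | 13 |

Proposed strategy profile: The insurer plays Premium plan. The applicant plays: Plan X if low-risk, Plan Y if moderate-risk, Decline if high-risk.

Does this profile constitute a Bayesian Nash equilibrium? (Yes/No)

Yes

A profile is a BNE iff every type of every player is best-responding given beliefs about the other side.
The insurer plays Premium plan: E[Premium plan] = 0.6·(9) + 0.2·(3) + 0.2·(-3) = 5.4; E[Basic plan] = 3. Best-responding. ✓
The applicant (risk level low-risk), facing Premium plan: Plan X gives 11, Plan Y gives -5, Decline gives 1. Proposed Plan X is best. ✓
The applicant (risk level moderate-risk), facing Premium plan: Plan X gives -8, Plan Y gives 7, Decline gives 0. Proposed Plan Y is best. ✓
The applicant (risk level high-risk), facing Premium plan: Plan X gives 7, Plan Y gives 8, Decline gives 13. Proposed Decline is best. ✓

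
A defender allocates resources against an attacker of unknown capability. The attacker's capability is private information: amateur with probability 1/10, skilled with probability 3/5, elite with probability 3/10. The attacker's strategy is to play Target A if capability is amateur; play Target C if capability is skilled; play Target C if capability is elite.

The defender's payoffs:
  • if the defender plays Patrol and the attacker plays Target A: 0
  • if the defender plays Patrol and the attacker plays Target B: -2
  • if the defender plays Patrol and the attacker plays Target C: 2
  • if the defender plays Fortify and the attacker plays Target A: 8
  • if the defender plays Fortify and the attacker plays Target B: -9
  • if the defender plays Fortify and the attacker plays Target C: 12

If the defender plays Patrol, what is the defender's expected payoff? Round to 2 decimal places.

E[Patrol] = 1/10·0 + 3/5·2 + 3/10·2 = 0 + 6/5 + 3/5 = 9/5

1.80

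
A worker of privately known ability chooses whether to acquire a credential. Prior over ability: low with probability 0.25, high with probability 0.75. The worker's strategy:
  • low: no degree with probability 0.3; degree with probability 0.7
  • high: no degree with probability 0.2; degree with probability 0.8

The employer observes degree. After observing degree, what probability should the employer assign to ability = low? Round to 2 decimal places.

P(degree) = 0.25·0.7 + 0.75·0.8 = 0.775
P(low | degree) = (0.25·0.7) / 0.775 = 0.175 / 0.775 = 0.225806

0.23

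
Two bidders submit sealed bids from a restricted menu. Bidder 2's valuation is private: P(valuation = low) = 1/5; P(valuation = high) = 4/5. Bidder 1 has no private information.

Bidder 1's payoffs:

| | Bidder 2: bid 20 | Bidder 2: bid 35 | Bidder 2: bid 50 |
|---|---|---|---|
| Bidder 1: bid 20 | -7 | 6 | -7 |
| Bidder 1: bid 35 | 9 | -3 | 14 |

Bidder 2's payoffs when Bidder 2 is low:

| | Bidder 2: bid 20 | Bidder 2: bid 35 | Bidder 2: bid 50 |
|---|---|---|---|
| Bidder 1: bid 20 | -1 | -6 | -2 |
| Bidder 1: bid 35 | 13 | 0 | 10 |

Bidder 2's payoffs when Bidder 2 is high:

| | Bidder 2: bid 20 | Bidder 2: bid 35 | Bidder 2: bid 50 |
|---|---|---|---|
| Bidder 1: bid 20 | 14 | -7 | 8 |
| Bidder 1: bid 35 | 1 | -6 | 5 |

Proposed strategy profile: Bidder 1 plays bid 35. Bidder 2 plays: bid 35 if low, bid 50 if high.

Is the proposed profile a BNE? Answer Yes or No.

No

Bidder 1 plays bid 35: E[bid 35] = 1/5·(-3) + 4/5·(14) = 53/5; E[bid 20] = -22/5. Best-responding. ✓
Bidder 2 (valuation low), facing bid 35: bid 20 gives 13, bid 35 gives 0, bid 50 gives 10. Proposed bid 35 is not best — profitable deviation exists. ✗
Bidder 2 (valuation high), facing bid 35: bid 20 gives 1, bid 35 gives -6, bid 50 gives 5. Proposed bid 50 is best. ✓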